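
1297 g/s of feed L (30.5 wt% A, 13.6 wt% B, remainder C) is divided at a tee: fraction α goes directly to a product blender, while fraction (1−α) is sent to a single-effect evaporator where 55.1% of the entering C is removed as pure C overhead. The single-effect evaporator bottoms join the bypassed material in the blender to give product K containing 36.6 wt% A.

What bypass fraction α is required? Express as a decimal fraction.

0.459

All 1297×0.305 = 395.58 g/s of A reaches K, so K = 395.58/0.366 = 1080.8 g/s and vapour = 216.17 g/s.
The evaporator receives (1−α)·1297 of feed at 0.559 C and removes 0.551 of that C:
0.551×0.559×(1−α)×1297 = 216.17
(1−α) = 216.17/399.49 = 0.5411;  α = 0.4589.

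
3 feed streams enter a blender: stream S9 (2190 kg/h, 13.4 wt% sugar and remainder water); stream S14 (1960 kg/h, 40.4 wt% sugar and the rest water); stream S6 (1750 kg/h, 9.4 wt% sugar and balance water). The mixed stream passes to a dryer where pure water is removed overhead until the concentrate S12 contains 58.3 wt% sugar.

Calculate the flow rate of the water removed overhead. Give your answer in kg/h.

sugar entering = 2190×0.134 + 1960×0.404 + 1750×0.094 = 1249.8 kg/h.
All sugar reports to S12, so S12 = 1249.8/0.583 = 2143.7 kg/h.
Total feed = 5900 kg/h; overhead = 5900 − 2143.7 = 3756.3 kg/h.

3756 kg/h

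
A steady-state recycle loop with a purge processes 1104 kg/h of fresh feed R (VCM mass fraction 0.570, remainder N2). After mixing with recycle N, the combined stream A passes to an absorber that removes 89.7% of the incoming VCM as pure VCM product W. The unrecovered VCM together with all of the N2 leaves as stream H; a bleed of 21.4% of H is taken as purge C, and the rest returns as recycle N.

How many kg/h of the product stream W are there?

VCM in A: m_A = 1104×0.570 + (1−0.214)·(1−0.897)·m_A, so m_A = 629.28/0.9190 = 684.71 kg/h.
Product W = 0.897×684.71 = 614.19 kg/h.

614.2 kg/h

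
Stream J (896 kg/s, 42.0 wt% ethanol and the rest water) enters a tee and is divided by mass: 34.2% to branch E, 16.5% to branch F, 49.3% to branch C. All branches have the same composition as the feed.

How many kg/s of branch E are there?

306.4 kg/s

Branch E flow = 0.342×896 = 306.43 kg/s.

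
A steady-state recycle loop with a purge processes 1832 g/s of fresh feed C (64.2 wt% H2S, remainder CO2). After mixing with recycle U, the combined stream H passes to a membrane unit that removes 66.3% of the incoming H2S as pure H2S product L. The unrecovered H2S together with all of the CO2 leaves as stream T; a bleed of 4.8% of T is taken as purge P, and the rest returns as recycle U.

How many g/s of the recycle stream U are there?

13560 g/s

CO2 enters only via C and leaves only via the purge: 1832×0.358 = 0.048×(CO2 in T), and the membrane unit passes all CO2, so CO2 in H = CO2 in T = 13664 g/s.
H2S in H: m_A = 1832×0.642 + (1−0.048)·(1−0.663)·m_A, so m_A = 1176.1/0.6792 = 1731.7 g/s.
T = (1−0.663)×1731.7 + 13664 = 14247 g/s.
Recycle U = (1−0.048)×14247 = 13563 g/s.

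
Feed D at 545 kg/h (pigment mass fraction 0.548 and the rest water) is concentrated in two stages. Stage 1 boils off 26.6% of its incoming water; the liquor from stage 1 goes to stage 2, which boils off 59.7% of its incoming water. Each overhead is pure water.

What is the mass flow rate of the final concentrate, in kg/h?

371.5 kg/h

water in feed = 545×0.452 = 246.34 kg/h.
After stage 1: water left = (1−0.266)×246.34 = 180.81; stream total = 479.47 kg/h.
After stage 2: water left = (1−0.597)×180.81 = 72.868; final concentrate = 371.53 kg/h.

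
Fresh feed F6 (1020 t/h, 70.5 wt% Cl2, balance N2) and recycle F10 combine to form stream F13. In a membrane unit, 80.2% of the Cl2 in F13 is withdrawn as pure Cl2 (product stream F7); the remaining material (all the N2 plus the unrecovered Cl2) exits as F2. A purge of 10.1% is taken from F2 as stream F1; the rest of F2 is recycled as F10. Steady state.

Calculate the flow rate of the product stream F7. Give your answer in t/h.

701.6 t/h

Cl2 in F13: m_A = 1020×0.705 + (1−0.101)·(1−0.802)·m_A, so m_A = 719.1/0.8220 = 874.82 t/h.
Product F7 = 0.802×874.82 = 701.61 t/h.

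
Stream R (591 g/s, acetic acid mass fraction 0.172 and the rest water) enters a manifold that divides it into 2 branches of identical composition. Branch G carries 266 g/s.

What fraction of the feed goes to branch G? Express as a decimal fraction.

Fraction to G = 266/591 = 0.4501.

0.450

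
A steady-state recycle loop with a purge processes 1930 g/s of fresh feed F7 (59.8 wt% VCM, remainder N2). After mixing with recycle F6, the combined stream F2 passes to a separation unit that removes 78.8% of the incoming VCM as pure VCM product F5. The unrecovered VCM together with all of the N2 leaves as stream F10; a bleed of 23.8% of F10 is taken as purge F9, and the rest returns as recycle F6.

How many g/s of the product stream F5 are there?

VCM in F2: m_A = 1930×0.598 + (1−0.238)·(1−0.788)·m_A, so m_A = 1154.1/0.8385 = 1376.5 g/s.
Product F5 = 0.788×1376.5 = 1084.7 g/s.

1085 g/s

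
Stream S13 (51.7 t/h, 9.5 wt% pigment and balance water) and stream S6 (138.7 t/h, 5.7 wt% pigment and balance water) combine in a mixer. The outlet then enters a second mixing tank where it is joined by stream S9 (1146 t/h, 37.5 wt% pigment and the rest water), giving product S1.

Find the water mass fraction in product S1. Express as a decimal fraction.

0.6688

Overall, product flow = 1336.4 t/h.
water in = 51.7×0.905 + 138.7×0.943 + 1146×0.625 = 893.83 t/h.
water fraction in S1 = 0.6688.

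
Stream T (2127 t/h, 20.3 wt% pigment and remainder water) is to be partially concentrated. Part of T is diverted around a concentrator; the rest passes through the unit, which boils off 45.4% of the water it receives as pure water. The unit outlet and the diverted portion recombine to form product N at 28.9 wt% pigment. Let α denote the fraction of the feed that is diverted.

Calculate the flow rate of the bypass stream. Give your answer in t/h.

377.7 t/h

All 2127×0.203 = 431.78 t/h of pigment reaches N, so N = 431.78/0.289 = 1494.1 t/h and vapour = 632.95 t/h.
The evaporator receives (1−α)·2127 of feed at 0.797 water and removes 0.454 of that water:
0.454×0.797×(1−α)×2127 = 632.95
(1−α) = 632.95/769.63 = 0.8224;  α = 0.1776.
Bypass flow = 0.1776×2127 = 377.74 t/h.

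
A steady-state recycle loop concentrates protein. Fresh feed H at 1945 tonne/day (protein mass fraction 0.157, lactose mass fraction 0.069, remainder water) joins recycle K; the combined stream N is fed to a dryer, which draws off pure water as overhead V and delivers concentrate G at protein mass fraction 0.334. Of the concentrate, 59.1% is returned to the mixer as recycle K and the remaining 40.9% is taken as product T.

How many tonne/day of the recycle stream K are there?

1321 tonne/day

Overall protein balance (none leaves overhead): protein in fresh feed = protein in product, i.e. 1945×0.157 = (1−0.591)·G·0.334.
G = 305.37/(0.334×0.409) = 2235.4 tonne/day.
Recycle K = 0.591×2235.4 = 1321.1 tonne/day.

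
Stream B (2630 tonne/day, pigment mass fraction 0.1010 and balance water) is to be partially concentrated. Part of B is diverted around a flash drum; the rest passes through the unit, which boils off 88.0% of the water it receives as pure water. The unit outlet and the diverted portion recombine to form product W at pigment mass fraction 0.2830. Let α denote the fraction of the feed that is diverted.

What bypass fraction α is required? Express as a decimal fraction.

All 2630×0.101 = 265.63 tonne/day of pigment reaches W, so W = 265.63/0.283 = 938.62 tonne/day and vapour = 1691.4 tonne/day.
The evaporator receives (1−α)·2630 of feed at 0.899 water and removes 0.880 of that water:
0.880×0.899×(1−α)×2630 = 1691.4
(1−α) = 1691.4/2080.6 = 0.8129;  α = 0.1871.

0.187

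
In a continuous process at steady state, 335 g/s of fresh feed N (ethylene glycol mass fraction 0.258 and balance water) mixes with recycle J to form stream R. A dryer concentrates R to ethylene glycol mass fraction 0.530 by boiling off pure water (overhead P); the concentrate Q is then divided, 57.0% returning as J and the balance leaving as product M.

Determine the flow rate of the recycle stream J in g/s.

216.2 g/s

Overall ethylene glycol balance (none leaves overhead): ethylene glycol in fresh feed = ethylene glycol in product, i.e. 335×0.258 = (1−0.570)·Q·0.530.
Q = 86.43/(0.530×0.430) = 379.25 g/s.
Recycle J = 0.570×379.25 = 216.17 g/s.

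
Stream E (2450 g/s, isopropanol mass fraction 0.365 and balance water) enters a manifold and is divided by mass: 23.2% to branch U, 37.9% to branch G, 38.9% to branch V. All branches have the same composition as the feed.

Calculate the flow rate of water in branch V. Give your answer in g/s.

605.2 g/s

Branch V total = 0.389×2450 = 953.05 g/s.
water in V = 0.635×953.05 = 605.19 g/s.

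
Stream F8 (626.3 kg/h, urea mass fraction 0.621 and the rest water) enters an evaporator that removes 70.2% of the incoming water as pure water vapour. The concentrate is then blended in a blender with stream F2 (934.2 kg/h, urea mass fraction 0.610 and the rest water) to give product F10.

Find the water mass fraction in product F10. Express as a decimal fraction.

0.312

Vapour removed = 0.702×0.379×626.3 = 166.63 kg/h; concentrate = 459.67 kg/h.
water reaching the mixer = 70.736 (from concentrate) + 934.2×0.390 = 435.07 kg/h.
Product flow = 459.67 + 934.2 = 1393.9 kg/h; water fraction = 0.312.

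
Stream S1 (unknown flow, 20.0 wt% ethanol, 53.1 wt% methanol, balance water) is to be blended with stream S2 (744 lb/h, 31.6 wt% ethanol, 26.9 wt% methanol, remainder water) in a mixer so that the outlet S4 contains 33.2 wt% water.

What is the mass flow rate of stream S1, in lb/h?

Let S1 be the unknown flow. Total out = 744 + S1.
water balance: 308.76 + 0.269·S1 = 0.332·(744 + S1)
(0.269 − 0.332)·S1 = 0.332×744 − 308.76 = -61.752
S1 = -61.752 / -0.063 = 980.19 lb/h

980.2 lb/h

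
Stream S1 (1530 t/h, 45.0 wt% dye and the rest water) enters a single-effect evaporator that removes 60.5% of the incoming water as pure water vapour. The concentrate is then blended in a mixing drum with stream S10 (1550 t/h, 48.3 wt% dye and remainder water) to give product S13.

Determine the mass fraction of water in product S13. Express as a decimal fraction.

0.441

Vapour removed = 0.605×0.550×1530 = 509.11 t/h; concentrate = 1020.9 t/h.
water reaching the mixer = 332.39 (from concentrate) + 1550×0.517 = 1133.7 t/h.
Product flow = 1020.9 + 1550 = 2570.9 t/h; water fraction = 0.441.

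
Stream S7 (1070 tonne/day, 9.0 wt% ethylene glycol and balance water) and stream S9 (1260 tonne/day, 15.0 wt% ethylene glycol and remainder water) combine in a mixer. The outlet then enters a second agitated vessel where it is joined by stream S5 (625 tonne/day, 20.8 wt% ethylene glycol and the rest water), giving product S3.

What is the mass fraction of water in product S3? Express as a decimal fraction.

0.859

Overall, product flow = 2955 tonne/day.
water in = 1070×0.910 + 1260×0.850 + 625×0.792 = 2539.7 tonne/day.
water fraction in S3 = 0.859.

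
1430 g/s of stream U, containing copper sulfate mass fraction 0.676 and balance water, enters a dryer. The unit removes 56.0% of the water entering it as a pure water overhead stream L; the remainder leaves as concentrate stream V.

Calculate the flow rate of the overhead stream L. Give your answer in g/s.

259.5 g/s

water entering = 1430×0.324 = 463.32 g/s; overhead removed = 0.560×463.32 = 259.46 g/s.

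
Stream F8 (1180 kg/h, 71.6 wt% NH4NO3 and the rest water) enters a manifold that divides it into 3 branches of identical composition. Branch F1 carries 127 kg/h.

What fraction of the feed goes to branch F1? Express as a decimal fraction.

0.108

Fraction to F1 = 127/1180 = 0.1076.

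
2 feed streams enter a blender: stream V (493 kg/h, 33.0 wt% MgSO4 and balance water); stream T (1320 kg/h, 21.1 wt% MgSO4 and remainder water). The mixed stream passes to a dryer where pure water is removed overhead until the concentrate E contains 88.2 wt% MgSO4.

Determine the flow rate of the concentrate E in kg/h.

500.2 kg/h

MgSO4 entering = 493×0.330 + 1320×0.211 = 441.21 kg/h.
All MgSO4 reports to E, so E = 441.21/0.882 = 500.24 kg/h.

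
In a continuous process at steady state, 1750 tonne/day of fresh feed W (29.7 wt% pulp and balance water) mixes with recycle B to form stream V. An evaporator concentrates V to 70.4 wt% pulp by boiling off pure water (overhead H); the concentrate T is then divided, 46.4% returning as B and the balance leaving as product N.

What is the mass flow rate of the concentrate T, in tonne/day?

Overall pulp balance (none leaves overhead): pulp in fresh feed = pulp in product, i.e. 1750×0.297 = (1−0.464)·T·0.704.
T = 519.75/(0.704×0.536) = 1377.4 tonne/day.

1377 tonne/day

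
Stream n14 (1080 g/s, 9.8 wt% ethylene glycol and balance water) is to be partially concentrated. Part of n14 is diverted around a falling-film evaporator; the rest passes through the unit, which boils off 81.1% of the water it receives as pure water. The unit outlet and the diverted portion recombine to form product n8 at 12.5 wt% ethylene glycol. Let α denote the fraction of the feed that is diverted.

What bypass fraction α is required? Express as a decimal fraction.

All 1080×0.098 = 105.84 g/s of ethylene glycol reaches n8, so n8 = 105.84/0.125 = 846.72 g/s and vapour = 233.28 g/s.
The evaporator receives (1−α)·1080 of feed at 0.902 water and removes 0.811 of that water:
0.811×0.902×(1−α)×1080 = 233.28
(1−α) = 233.28/790.04 = 0.2953;  α = 0.7047.

0.705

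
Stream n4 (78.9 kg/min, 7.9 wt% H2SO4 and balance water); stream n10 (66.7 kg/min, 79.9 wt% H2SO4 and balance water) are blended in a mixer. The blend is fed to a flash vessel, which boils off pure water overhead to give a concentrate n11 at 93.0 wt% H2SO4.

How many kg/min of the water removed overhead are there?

H2SO4 entering = 78.9×0.079 + 66.7×0.799 = 59.526 kg/min.
All H2SO4 reports to n11, so n11 = 59.526/0.930 = 64.007 kg/min.
Total feed = 145.6 kg/min; overhead = 145.6 − 64.007 = 81.593 kg/min.

81.59 kg/min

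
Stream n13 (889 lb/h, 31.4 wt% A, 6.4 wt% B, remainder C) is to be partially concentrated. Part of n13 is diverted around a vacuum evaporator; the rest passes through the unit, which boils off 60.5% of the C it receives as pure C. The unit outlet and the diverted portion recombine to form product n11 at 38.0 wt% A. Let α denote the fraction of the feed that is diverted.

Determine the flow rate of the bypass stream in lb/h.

478.7 lb/h

All 889×0.314 = 279.15 lb/h of A reaches n11, so n11 = 279.15/0.380 = 734.59 lb/h and vapour = 154.41 lb/h.
The evaporator receives (1−α)·889 of feed at 0.622 C and removes 0.605 of that C:
0.605×0.622×(1−α)×889 = 154.41
(1−α) = 154.41/334.54 = 0.4615;  α = 0.5385.
Bypass flow = 0.5385×889 = 478.69 lb/h.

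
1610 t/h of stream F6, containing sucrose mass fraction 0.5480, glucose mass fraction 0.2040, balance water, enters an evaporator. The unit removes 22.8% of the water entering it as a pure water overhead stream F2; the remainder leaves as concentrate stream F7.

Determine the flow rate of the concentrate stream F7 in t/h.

1519 t/h

water entering = 1610×0.248 = 399.28 t/h; overhead removed = 0.228×399.28 = 91.036 t/h.
Concentrate = 1610 − 91.036 = 1519 t/h.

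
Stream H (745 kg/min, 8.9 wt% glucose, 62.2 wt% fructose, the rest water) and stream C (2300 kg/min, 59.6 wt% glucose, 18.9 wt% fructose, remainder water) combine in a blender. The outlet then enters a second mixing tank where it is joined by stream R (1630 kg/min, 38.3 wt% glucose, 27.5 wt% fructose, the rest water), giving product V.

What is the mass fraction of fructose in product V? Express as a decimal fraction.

Overall, product flow = 4675 kg/min.
fructose in = 745×0.622 + 2300×0.189 + 1630×0.275 = 1346.3 kg/min.
fructose fraction in V = 0.2880.

0.2880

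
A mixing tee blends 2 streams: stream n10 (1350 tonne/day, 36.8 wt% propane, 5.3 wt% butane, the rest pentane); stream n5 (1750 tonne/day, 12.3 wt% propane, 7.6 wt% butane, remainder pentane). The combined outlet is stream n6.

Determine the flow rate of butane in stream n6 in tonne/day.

butane out = butane in = 1350×0.053 + 1750×0.076 = 204.55 tonne/day.

204.6 tonne/day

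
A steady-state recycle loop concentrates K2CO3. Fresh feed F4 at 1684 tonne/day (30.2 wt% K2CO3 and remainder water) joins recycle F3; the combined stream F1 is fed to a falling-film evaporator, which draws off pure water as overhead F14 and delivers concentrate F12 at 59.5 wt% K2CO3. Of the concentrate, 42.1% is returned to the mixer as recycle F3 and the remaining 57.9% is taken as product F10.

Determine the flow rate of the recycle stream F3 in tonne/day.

621.5 tonne/day

Overall K2CO3 balance (none leaves overhead): K2CO3 in fresh feed = K2CO3 in product, i.e. 1684×0.302 = (1−0.421)·F12·0.595.
F12 = 508.57/(0.595×0.579) = 1476.2 tonne/day.
Recycle F3 = 0.421×1476.2 = 621.49 tonne/day.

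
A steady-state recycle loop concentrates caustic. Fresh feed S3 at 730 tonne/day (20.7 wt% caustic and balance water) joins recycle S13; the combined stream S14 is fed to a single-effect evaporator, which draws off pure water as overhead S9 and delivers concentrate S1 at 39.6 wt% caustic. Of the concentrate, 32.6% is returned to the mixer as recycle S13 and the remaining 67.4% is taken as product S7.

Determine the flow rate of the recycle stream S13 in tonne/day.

Overall caustic balance (none leaves overhead): caustic in fresh feed = caustic in product, i.e. 730×0.207 = (1−0.326)·S1·0.396.
S1 = 151.11/(0.396×0.674) = 566.16 tonne/day.
Recycle S13 = 0.326×566.16 = 184.57 tonne/day.

184.6 tonne/day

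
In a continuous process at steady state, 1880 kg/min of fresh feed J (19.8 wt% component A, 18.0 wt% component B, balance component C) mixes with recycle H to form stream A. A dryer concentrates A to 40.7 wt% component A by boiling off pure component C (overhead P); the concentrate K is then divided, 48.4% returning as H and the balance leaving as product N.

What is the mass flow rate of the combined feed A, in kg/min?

2738 kg/min

Overall component A balance (none leaves overhead): component A in fresh feed = component A in product, i.e. 1880×0.198 = (1−0.484)·K·0.407.
K = 372.24/(0.407×0.516) = 1772.5 kg/min.
Recycle H = 0.484×1772.5 = 857.88 kg/min.
Combined feed A = 1880 + 857.88 = 2737.9 kg/min.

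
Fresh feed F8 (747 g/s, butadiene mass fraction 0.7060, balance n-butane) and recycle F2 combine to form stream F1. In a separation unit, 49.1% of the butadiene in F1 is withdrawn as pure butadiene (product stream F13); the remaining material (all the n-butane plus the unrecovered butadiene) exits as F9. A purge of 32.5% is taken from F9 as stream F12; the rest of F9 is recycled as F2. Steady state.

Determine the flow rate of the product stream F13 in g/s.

394.5 g/s

butadiene in F1: m_A = 747×0.706 + (1−0.325)·(1−0.491)·m_A, so m_A = 527.38/0.6564 = 803.42 g/s.
Product F13 = 0.491×803.42 = 394.48 g/s.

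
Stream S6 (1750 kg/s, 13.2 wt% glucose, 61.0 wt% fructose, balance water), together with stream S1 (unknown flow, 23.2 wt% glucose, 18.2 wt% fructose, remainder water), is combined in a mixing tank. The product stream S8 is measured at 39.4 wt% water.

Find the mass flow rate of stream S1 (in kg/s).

Let S1 be the unknown flow. Total out = 1750 + S1.
water balance: 451.5 + 0.586·S1 = 0.394·(1750 + S1)
(0.586 − 0.394)·S1 = 0.394×1750 − 451.5 = 238
S1 = 238 / 0.192 = 1239.6 kg/s

1240 kg/s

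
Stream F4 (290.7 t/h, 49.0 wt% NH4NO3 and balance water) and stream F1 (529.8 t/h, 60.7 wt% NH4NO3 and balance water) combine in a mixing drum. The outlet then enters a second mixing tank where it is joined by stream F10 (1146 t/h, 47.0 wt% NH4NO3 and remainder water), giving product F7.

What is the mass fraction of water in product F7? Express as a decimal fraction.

Overall, product flow = 1966.5 t/h.
water in = 290.7×0.510 + 529.8×0.393 + 1146×0.530 = 963.85 t/h.
water fraction in F7 = 0.4901.

0.4901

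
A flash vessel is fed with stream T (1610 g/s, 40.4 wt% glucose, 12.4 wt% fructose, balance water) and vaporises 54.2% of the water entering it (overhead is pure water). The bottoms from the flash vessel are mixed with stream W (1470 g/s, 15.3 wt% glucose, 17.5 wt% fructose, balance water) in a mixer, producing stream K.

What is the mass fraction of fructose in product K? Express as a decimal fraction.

0.171

Vapour removed = 0.542×0.472×1610 = 411.88 g/s; concentrate = 1198.1 g/s.
fructose reaching the mixer = 199.64 (from concentrate) + 1470×0.175 = 456.89 g/s.
Product flow = 1198.1 + 1470 = 2668.1 g/s; fructose fraction = 0.171.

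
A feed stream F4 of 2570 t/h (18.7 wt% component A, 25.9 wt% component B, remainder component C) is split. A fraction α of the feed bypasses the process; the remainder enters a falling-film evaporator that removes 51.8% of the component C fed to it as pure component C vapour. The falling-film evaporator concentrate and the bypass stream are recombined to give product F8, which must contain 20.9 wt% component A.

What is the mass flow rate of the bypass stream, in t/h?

All 2570×0.187 = 480.59 t/h of component A reaches F8, so F8 = 480.59/0.209 = 2299.5 t/h and vapour = 270.53 t/h.
The evaporator receives (1−α)·2570 of feed at 0.554 component C and removes 0.518 of that component C:
0.518×0.554×(1−α)×2570 = 270.53
(1−α) = 270.53/737.52 = 0.3668;  α = 0.6332.
Bypass flow = 0.6332×2570 = 1627.3 t/h.

1627 t/h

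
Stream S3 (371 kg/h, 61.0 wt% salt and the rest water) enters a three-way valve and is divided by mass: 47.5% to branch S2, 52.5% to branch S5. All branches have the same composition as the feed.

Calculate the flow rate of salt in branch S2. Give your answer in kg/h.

107.5 kg/h

Branch S2 total = 0.475×371 = 176.22 kg/h.
salt in S2 = 0.610×176.22 = 107.5 kg/h.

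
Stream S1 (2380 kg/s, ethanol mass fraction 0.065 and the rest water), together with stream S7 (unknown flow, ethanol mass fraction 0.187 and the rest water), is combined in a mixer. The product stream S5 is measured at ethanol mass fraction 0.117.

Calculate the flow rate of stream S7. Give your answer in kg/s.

1768 kg/s

Let S7 be the unknown flow. Total out = 2380 + S7.
ethanol balance: 154.7 + 0.187·S7 = 0.117·(2380 + S7)
(0.187 − 0.117)·S7 = 0.117×2380 − 154.7 = 123.76
S7 = 123.76 / 0.070 = 1768 kg/s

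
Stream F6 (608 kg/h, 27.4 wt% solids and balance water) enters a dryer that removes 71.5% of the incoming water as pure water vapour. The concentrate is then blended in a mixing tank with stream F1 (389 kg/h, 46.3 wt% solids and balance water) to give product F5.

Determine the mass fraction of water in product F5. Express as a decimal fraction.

0.4912

Vapour removed = 0.715×0.726×608 = 315.61 kg/h; concentrate = 292.39 kg/h.
water reaching the mixer = 125.8 (from concentrate) + 389×0.537 = 334.69 kg/h.
Product flow = 292.39 + 389 = 681.39 kg/h; water fraction = 0.4912.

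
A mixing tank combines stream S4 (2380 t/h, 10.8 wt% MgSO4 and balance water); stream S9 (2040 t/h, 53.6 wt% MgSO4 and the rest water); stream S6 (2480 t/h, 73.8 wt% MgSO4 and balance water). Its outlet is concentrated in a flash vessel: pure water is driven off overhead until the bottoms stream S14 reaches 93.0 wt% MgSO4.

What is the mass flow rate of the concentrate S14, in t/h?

MgSO4 entering = 2380×0.108 + 2040×0.536 + 2480×0.738 = 3180.7 t/h.
All MgSO4 reports to S14, so S14 = 3180.7/0.930 = 3420.1 t/h.

3420 t/h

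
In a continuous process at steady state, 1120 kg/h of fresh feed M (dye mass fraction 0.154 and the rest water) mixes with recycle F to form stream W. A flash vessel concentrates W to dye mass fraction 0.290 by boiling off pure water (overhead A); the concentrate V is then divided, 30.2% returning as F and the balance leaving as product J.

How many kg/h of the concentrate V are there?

852.1 kg/h

Overall dye balance (none leaves overhead): dye in fresh feed = dye in product, i.e. 1120×0.154 = (1−0.302)·V·0.290.
V = 172.48/(0.290×0.698) = 852.09 kg/h.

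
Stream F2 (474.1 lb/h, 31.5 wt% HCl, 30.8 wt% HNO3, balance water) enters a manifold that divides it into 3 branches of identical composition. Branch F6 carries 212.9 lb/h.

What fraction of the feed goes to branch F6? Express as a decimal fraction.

0.449

Fraction to F6 = 212.9/474.1 = 0.4491.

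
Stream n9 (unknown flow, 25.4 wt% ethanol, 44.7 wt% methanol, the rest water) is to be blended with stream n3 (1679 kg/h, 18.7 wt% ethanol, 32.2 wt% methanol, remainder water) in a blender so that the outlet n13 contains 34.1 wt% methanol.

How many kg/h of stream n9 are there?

Let n9 be the unknown flow. Total out = 1679 + n9.
methanol balance: 540.64 + 0.447·n9 = 0.341·(1679 + n9)
(0.447 − 0.341)·n9 = 0.341×1679 − 540.64 = 31.901
n9 = 31.901 / 0.106 = 300.95 kg/h

301 kg/h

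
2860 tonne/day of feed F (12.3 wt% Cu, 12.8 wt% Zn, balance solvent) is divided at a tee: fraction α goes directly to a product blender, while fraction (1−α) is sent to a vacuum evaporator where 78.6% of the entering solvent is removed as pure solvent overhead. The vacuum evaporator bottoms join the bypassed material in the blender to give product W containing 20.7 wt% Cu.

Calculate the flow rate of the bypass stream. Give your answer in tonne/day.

All 2860×0.123 = 351.78 tonne/day of Cu reaches W, so W = 351.78/0.207 = 1699.4 tonne/day and vapour = 1160.6 tonne/day.
The evaporator receives (1−α)·2860 of feed at 0.749 solvent and removes 0.786 of that solvent:
0.786×0.749×(1−α)×2860 = 1160.6
(1−α) = 1160.6/1683.7 = 0.6893;  α = 0.3107.
Bypass flow = 0.3107×2860 = 888.62 tonne/day.

888.6 tonne/day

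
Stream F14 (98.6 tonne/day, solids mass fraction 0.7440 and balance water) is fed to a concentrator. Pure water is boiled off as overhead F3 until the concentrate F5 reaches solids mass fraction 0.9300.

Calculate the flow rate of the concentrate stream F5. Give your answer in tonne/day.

78.88 tonne/day

solids is conserved: 98.6×0.744 = 73.358 tonne/day all reports to the concentrate.
Concentrate = 73.358/(target fraction) = 78.88 tonne/day.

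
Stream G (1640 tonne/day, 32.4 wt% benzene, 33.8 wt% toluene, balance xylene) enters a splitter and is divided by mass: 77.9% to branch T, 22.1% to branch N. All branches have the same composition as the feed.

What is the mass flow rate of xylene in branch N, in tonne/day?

Branch N total = 0.221×1640 = 362.44 tonne/day.
xylene in N = 0.338×362.44 = 122.5 tonne/day.

122.5 tonne/day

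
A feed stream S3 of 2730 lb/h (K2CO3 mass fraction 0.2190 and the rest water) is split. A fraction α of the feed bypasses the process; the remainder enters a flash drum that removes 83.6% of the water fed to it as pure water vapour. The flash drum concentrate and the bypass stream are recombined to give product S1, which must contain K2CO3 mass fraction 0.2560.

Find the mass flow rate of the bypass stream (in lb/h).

All 2730×0.219 = 597.87 lb/h of K2CO3 reaches S1, so S1 = 597.87/0.256 = 2335.4 lb/h and vapour = 394.57 lb/h.
The evaporator receives (1−α)·2730 of feed at 0.781 water and removes 0.836 of that water:
0.836×0.781×(1−α)×2730 = 394.57
(1−α) = 394.57/1782.5 = 0.2214;  α = 0.7786.
Bypass flow = 0.7786×2730 = 2125.7 lb/h.

2126 lb/h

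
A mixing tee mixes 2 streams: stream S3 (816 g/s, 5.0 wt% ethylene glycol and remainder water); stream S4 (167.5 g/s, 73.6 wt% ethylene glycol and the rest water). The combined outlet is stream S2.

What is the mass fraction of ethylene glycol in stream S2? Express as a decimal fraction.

0.167

Total flow out = 816 + 167.5 = 983.5 g/s.
ethylene glycol in = 816×0.050 + 167.5×0.736 = 164.08 g/s.
ethylene glycol mass fraction in S2 = 164.08/983.5 = 0.167.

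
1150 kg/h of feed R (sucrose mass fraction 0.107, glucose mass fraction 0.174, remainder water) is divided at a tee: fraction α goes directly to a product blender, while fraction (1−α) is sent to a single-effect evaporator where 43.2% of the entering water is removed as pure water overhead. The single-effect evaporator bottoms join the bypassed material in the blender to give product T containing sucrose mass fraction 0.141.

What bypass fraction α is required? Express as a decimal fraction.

0.224

All 1150×0.107 = 123.05 kg/h of sucrose reaches T, so T = 123.05/0.141 = 872.7 kg/h and vapour = 277.3 kg/h.
The evaporator receives (1−α)·1150 of feed at 0.719 water and removes 0.432 of that water:
0.432×0.719×(1−α)×1150 = 277.3
(1−α) = 277.3/357.2 = 0.7763;  α = 0.2237.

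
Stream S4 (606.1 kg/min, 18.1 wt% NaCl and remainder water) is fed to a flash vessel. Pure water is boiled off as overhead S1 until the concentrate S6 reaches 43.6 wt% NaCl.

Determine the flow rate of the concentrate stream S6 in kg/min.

NaCl is conserved: 606.1×0.181 = 109.7 kg/min all reports to the concentrate.
Concentrate = 109.7/(target fraction) = 251.61 kg/min.

251.6 kg/min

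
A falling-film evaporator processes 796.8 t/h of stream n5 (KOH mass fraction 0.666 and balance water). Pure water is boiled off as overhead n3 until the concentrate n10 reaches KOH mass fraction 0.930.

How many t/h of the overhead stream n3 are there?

KOH is conserved: 796.8×0.666 = 530.67 t/h all reports to the concentrate.
Concentrate = 530.67/(target fraction) = 570.61 t/h.
Overhead = 796.8 − 570.61 = 226.19 t/h.

226.2 t/h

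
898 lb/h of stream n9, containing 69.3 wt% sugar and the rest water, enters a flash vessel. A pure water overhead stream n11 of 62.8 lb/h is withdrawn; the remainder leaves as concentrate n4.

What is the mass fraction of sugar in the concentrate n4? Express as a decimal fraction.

0.745

sugar is not removed: 898×0.693 = 622.31 lb/h of sugar enters n4.
Concentrate = 898 − 62.8 = 835.2 lb/h.
Mass fraction = 622.31/835.2 = 0.745.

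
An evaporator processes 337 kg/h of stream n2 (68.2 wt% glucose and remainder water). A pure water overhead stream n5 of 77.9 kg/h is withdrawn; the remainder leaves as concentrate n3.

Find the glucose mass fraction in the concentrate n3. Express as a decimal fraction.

glucose is not removed: 337×0.682 = 229.83 kg/h of glucose enters n3.
Concentrate = 337 − 77.9 = 259.1 kg/h.
Mass fraction = 229.83/259.1 = 0.8870.

0.8870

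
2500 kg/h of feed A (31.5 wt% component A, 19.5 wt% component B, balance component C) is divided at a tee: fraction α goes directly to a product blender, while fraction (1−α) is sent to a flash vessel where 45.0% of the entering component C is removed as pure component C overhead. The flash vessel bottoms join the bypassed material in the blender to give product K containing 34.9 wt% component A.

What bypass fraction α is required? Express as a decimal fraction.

0.558

All 2500×0.315 = 787.5 kg/h of component A reaches K, so K = 787.5/0.349 = 2256.4 kg/h and vapour = 243.55 kg/h.
The evaporator receives (1−α)·2500 of feed at 0.490 component C and removes 0.450 of that component C:
0.450×0.490×(1−α)×2500 = 243.55
(1−α) = 243.55/551.25 = 0.4418;  α = 0.5582.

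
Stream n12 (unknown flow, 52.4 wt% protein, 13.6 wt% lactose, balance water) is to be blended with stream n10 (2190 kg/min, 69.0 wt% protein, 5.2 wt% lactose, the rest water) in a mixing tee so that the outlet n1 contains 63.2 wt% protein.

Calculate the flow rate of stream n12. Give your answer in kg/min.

1176 kg/min

Let n12 be the unknown flow. Total out = 2190 + n12.
protein balance: 1511.1 + 0.524·n12 = 0.632·(2190 + n12)
(0.524 − 0.632)·n12 = 0.632×2190 − 1511.1 = -127.02
n12 = -127.02 / -0.108 = 1176.1 kg/min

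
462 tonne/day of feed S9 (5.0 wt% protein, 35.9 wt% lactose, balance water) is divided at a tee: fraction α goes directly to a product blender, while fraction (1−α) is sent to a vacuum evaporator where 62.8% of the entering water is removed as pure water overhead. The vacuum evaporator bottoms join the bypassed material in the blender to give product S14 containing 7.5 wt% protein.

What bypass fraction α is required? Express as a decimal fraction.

All 462×0.050 = 23.1 tonne/day of protein reaches S14, so S14 = 23.1/0.075 = 308 tonne/day and vapour = 154 tonne/day.
The evaporator receives (1−α)·462 of feed at 0.591 water and removes 0.628 of that water:
0.628×0.591×(1−α)×462 = 154
(1−α) = 154/171.47 = 0.8981;  α = 0.1019.

0.102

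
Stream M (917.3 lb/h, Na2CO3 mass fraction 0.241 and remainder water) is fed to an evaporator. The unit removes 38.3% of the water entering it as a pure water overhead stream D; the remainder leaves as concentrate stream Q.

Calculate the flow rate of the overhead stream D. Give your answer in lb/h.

water entering = 917.3×0.759 = 696.23 lb/h; overhead removed = 0.383×696.23 = 266.66 lb/h.

266.7 lb/h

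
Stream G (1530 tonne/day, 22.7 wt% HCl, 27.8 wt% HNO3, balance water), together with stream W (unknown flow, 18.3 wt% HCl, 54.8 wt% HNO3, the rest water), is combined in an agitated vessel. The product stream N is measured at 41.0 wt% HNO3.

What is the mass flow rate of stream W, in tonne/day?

Let W be the unknown flow. Total out = 1530 + W.
HNO3 balance: 425.34 + 0.548·W = 0.410·(1530 + W)
(0.548 − 0.410)·W = 0.410×1530 − 425.34 = 201.96
W = 201.96 / 0.138 = 1463.5 tonne/day

1463 tonne/day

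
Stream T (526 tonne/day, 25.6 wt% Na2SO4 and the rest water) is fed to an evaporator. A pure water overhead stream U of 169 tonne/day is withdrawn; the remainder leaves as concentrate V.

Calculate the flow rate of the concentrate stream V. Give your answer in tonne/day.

357 tonne/day

Concentrate = 526 − 169 = 357 tonne/day.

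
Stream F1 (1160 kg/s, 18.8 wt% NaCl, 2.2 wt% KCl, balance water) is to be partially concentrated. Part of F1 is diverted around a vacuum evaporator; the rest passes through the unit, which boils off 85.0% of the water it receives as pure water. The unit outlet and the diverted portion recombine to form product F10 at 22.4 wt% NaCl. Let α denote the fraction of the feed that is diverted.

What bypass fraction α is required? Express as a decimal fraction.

0.761

All 1160×0.188 = 218.08 kg/s of NaCl reaches F10, so F10 = 218.08/0.224 = 973.57 kg/s and vapour = 186.43 kg/s.
The evaporator receives (1−α)·1160 of feed at 0.790 water and removes 0.850 of that water:
0.850×0.790×(1−α)×1160 = 186.43
(1−α) = 186.43/778.94 = 0.2393;  α = 0.7607.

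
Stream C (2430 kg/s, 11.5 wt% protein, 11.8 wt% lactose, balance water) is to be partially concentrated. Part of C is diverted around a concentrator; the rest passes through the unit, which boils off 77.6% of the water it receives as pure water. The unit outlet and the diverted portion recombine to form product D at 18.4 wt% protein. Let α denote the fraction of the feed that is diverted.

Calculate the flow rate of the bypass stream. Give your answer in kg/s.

All 2430×0.115 = 279.45 kg/s of protein reaches D, so D = 279.45/0.184 = 1518.8 kg/s and vapour = 911.25 kg/s.
The evaporator receives (1−α)·2430 of feed at 0.767 water and removes 0.776 of that water:
0.776×0.767×(1−α)×2430 = 911.25
(1−α) = 911.25/1446.3 = 0.6300;  α = 0.3700.
Bypass flow = 0.3700×2430 = 898.98 kg/s.

899 kg/s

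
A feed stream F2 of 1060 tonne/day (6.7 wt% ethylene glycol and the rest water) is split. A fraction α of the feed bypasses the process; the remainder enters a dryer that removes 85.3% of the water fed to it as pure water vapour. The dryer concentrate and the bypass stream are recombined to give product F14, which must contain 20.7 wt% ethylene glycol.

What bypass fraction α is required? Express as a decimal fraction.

0.150

All 1060×0.067 = 71.02 tonne/day of ethylene glycol reaches F14, so F14 = 71.02/0.207 = 343.09 tonne/day and vapour = 716.91 tonne/day.
The evaporator receives (1−α)·1060 of feed at 0.933 water and removes 0.853 of that water:
0.853×0.933×(1−α)×1060 = 716.91
(1−α) = 716.91/843.6 = 0.8498;  α = 0.1502.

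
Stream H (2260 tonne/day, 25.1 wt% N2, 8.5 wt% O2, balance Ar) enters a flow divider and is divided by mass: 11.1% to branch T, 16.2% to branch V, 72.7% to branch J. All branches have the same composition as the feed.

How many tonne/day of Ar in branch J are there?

1091 tonne/day

Branch J total = 0.727×2260 = 1643 tonne/day.
Ar in J = 0.664×1643 = 1091 tonne/day.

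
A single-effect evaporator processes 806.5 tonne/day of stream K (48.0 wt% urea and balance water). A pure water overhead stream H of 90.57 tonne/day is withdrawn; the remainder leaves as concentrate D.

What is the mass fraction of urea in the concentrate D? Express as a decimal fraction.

urea is not removed: 806.5×0.480 = 387.12 tonne/day of urea enters D.
Concentrate = 806.5 − 90.57 = 715.93 tonne/day.
Mass fraction = 387.12/715.93 = 0.5407.

0.5407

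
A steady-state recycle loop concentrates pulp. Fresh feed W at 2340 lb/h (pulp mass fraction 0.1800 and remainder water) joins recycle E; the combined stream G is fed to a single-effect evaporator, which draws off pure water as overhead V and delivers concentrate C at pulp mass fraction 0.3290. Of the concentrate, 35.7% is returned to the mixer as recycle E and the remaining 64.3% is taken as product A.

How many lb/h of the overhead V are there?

1060 lb/h

Overall pulp balance (none leaves overhead): pulp in fresh feed = pulp in product, i.e. 2340×0.180 = (1−0.357)·C·0.329.
C = 421.2/(0.329×0.643) = 1991 lb/h.
Recycle E = 0.357×1991 = 710.8 lb/h.
Combined feed G = 2340 + 710.8 = 3050.8 lb/h.
Overhead V = G − C = 3050.8 − 1991 = 1059.8 lb/h.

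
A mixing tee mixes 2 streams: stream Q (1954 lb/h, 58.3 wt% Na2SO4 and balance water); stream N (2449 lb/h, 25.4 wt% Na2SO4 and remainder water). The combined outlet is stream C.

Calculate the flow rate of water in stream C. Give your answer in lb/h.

2642 lb/h

water out = water in = 1954×0.417 + 2449×0.746 = 2641.8 lb/h.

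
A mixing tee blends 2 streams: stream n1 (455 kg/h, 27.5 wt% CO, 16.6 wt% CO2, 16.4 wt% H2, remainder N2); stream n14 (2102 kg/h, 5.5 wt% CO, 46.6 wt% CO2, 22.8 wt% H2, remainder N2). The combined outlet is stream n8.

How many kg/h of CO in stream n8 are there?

CO out = CO in = 455×0.275 + 2102×0.055 = 240.74 kg/h.

240.7 kg/h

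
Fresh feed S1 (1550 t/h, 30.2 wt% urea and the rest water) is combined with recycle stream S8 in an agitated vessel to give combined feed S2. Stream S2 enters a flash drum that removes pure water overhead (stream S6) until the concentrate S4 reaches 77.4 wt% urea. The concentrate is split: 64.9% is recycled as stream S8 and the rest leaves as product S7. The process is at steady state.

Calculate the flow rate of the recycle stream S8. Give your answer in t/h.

Overall urea balance (none leaves overhead): urea in fresh feed = urea in product, i.e. 1550×0.302 = (1−0.649)·S4·0.774.
S4 = 468.1/(0.774×0.351) = 1723 t/h.
Recycle S8 = 0.649×1723 = 1118.2 t/h.

1118 t/h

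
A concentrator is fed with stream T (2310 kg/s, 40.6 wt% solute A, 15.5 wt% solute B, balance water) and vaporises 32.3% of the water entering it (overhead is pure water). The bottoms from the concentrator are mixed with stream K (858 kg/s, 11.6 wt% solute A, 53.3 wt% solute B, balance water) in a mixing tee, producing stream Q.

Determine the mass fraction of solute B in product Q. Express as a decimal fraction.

0.2871

Vapour removed = 0.323×0.439×2310 = 327.55 kg/s; concentrate = 1982.4 kg/s.
solute B reaching the mixer = 358.05 (from concentrate) + 858×0.533 = 815.36 kg/s.
Product flow = 1982.4 + 858 = 2840.4 kg/s; solute B fraction = 0.2871.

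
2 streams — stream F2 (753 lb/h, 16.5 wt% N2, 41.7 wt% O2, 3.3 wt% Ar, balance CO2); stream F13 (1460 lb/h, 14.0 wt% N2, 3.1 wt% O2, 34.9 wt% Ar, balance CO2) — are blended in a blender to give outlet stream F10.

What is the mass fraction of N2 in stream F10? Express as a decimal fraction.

Total flow out = 753 + 1460 = 2213 lb/h.
N2 in = 753×0.165 + 1460×0.140 = 328.64 lb/h.
N2 mass fraction in F10 = 328.64/2213 = 0.149.

0.149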